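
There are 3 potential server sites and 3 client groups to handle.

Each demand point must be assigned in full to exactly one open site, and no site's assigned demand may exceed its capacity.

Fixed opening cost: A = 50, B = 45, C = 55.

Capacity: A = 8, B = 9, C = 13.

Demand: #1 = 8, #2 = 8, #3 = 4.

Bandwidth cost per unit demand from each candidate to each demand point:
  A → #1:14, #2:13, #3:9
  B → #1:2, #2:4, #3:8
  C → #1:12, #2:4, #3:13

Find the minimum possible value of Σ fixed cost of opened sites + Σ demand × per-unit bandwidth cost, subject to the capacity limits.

Open {B, C}; cheapest assignment that respects the capacities:
  B (cap 9, load 8): #1 — cost 8×2 = 16
  C (cap 13, load 12): #2, #3 — cost 8×4 + 4×13 = 84
  Shipping 100, fixed 100 → total 200.
  Any other capacity-feasible assignment to {B, C} ships for at least 100.
Compare {A, B, C}: its best feasible assignment gives total 234.
Compare {A, C}: its best feasible assignment gives total 301.
Every other set of open sites that can feasibly serve all demand totals ≥ 234 even under its best assignment. Minimum: 200.

200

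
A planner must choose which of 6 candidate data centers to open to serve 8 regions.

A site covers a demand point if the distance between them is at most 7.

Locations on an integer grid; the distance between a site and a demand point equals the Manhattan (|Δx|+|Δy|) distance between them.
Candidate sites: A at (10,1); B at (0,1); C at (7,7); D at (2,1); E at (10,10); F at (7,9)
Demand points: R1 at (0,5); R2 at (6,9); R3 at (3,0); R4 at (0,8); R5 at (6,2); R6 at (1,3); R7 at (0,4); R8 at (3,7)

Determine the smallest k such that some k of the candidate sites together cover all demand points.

2

Coverage sets (demand points within 7 of each site):
  A: {R5}
  B: {R1, R3, R4, R5, R6, R7}
  C: {R2, R5, R8}
  D: {R1, R3, R5, R6, R7, R8}
  E: {R2}
  F: {R2, R8}
No single site covers all 8 demand points.
But {B, C} covers everything, so the minimum is 2.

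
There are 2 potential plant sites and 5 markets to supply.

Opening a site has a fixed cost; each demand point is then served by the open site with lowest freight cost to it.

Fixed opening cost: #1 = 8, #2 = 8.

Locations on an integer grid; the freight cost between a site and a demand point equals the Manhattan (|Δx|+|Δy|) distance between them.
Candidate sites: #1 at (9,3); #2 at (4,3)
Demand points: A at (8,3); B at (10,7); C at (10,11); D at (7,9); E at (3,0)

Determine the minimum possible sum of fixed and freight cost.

Open {#1}: assign each demand point to its cheapest open site.
  A→#1 1, B→#1 5, C→#1 9, D→#1 8, E→#1 9
  freight cost 32, fixed 8 → total 40.
Compare {#1, #2}: freight cost 27 + fixed 16 = 43.
Compare {#2}: freight cost 41 + fixed 8 = 49.

40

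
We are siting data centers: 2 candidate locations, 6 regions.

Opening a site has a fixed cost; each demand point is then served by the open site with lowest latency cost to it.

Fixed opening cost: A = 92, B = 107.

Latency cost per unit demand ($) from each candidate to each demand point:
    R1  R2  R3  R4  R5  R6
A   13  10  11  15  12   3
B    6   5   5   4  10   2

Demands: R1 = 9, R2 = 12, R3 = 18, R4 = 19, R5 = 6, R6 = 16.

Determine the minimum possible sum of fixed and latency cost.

479

Open {B}: assign each demand point to its cheapest open site.
  R1→B 9×6=54, R2→B 12×5=60, R3→B 18×5=90, R4→B 19×4=76, R5→B 6×10=60, R6→B 16×2=32
  latency cost 372, fixed 107 → total 479.
Compare {A, B}: latency cost 372 + fixed 199 = 571.
Compare {A}: latency cost 840 + fixed 92 = 932.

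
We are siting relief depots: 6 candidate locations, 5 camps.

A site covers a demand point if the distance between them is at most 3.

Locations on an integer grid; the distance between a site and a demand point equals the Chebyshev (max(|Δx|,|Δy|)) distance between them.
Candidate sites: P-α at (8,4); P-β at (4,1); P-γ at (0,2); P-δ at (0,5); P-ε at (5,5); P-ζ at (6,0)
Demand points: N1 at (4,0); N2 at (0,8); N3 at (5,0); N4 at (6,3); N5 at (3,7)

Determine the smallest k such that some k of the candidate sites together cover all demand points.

Coverage sets (demand points within 3 of each site):
  P-α: {N4}
  P-β: {N1, N3, N4}
  P-γ: {}
  P-δ: {N2, N5}
  P-ε: {N4, N5}
  P-ζ: {N1, N3, N4}
No single site covers all 5 demand points.
But {P-β, P-δ} covers everything, so the minimum is 2.

2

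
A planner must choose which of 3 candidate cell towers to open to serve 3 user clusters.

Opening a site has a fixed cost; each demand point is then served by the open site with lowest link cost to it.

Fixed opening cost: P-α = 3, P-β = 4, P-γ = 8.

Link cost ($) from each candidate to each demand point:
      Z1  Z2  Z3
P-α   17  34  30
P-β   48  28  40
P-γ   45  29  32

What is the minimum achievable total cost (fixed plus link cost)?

82

Open {P-α, P-β}: assign each demand point to its cheapest open site.
  Z1→P-α 17, Z2→P-β 28, Z3→P-α 30
  link cost 75, fixed 7 → total 82.
Compare {P-α}: link cost 81 + fixed 3 = 84.
Compare {P-α, P-γ}: link cost 76 + fixed 11 = 87.
Compare {P-α, P-β, P-γ}: link cost 75 + fixed 15 = 90.
All other subsets cost ≥ 84. Minimum total cost: 82.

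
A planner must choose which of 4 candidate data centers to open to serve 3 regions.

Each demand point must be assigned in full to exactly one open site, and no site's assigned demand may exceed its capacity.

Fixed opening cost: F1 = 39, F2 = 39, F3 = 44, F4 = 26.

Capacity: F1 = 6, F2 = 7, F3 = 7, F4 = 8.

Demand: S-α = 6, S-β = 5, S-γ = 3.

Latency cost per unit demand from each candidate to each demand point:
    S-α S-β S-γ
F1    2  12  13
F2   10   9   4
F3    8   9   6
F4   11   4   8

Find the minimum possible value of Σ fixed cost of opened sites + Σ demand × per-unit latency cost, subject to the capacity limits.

Open {F1, F4}; cheapest assignment that respects the capacities:
  F1 (cap 6, load 6): S-α — cost 6×2 = 12
  F4 (cap 8, load 8): S-β, S-γ — cost 5×4 + 3×8 = 44
  Shipping 56, fixed 65 → total 121.
  Any other capacity-feasible assignment to {F1, F4} ships for at least 56.
Compare {F1, F2, F4}: its best feasible assignment gives total 148.
Compare {F1, F3, F4}: its best feasible assignment gives total 159.
Every other set of open sites that can feasibly serve all demand totals ≥ 148 even under its best assignment. Minimum: 121.

121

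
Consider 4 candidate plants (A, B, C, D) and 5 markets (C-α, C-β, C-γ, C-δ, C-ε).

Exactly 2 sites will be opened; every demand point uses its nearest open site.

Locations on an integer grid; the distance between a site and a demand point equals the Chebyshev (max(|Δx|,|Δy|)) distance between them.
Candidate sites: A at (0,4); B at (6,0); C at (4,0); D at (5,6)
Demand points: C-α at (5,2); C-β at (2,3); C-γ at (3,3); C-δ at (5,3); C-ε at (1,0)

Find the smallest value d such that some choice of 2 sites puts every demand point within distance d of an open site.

3

Open {A, C}.
  Farthest demand point is C-γ at distance 3 (to A); all others are ≤ 3.
With {B, C} the worst case is 3.
With {C, D} the worst case is 3.
No size-2 selection achieves below 3.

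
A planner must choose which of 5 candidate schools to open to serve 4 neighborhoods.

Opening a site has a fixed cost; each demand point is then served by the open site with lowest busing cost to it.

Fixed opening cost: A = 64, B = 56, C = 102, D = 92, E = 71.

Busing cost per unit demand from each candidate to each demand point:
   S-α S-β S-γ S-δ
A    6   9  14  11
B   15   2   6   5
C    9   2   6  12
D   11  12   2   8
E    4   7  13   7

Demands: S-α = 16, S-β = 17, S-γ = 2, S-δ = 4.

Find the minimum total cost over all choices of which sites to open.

Open {B, E}: assign each demand point to its cheapest open site.
  S-α→E 16×4=64, S-β→B 17×2=34, S-γ→B 2×6=12, S-δ→B 4×5=20
  busing cost 130, fixed 127 → total 257.
Compare {A, B}: busing cost 162 + fixed 120 = 282.
Compare {E}: busing cost 237 + fixed 71 = 308.
Compare {C, E}: busing cost 138 + fixed 173 = 311.
All other subsets cost ≥ 282. Minimum total cost: 257.

257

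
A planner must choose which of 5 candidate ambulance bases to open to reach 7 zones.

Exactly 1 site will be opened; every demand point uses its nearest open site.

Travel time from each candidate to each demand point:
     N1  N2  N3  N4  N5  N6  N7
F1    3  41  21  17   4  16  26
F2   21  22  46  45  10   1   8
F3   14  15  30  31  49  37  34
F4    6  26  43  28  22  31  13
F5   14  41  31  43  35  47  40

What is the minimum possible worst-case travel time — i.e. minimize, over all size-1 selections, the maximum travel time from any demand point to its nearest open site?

Open {F1}.
  Farthest demand point is N2 at travel time 41 (to F1); all others are ≤ 41.
With {F4} the worst case is 43.
With {F2} the worst case is 46.
No size-1 selection achieves below 41.

41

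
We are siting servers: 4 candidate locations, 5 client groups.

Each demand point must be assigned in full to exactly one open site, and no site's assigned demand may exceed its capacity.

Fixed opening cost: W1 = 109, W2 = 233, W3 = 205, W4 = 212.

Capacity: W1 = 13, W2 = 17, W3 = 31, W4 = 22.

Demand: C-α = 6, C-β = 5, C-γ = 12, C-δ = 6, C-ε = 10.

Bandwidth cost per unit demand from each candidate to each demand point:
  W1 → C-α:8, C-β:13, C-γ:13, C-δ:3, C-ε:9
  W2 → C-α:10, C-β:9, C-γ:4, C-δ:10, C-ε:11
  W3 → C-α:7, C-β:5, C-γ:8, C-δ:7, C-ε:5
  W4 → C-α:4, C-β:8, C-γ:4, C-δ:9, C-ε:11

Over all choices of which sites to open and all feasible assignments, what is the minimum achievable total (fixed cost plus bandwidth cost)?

Open {W1, W3}; cheapest assignment that respects the capacities:
  W1 (cap 13, load 12): C-α, C-δ — cost 6×8 + 6×3 = 66
  W3 (cap 31, load 27): C-β, C-γ, C-ε — cost 5×5 + 12×8 + 10×5 = 171
  Shipping 237, fixed 314 → total 551.
  Any other capacity-feasible assignment to {W1, W3} ships for at least 237.
Compare {W3, W4}: its best feasible assignment gives total 606.
Compare {W2, W3}: its best feasible assignment gives total 645.
Every other set of open sites that can feasibly serve all demand totals ≥ 606 even under its best assignment. Minimum: 551.

551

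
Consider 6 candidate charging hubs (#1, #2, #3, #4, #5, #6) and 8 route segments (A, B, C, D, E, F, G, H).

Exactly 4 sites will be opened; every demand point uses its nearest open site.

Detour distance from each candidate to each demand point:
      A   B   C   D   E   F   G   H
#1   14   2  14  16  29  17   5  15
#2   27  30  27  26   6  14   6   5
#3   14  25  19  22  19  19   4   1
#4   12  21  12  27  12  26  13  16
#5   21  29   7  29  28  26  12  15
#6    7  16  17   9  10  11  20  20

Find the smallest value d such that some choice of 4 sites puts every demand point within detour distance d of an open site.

Open {#1, #2, #5, #6}.
  Farthest demand point is F at detour distance 11 (to #6); all others are ≤ 11.
With {#1, #3, #5, #6} the worst case is 11.
With {#1, #2, #4, #6} the worst case is 12.
No size-4 selection achieves below 11.

11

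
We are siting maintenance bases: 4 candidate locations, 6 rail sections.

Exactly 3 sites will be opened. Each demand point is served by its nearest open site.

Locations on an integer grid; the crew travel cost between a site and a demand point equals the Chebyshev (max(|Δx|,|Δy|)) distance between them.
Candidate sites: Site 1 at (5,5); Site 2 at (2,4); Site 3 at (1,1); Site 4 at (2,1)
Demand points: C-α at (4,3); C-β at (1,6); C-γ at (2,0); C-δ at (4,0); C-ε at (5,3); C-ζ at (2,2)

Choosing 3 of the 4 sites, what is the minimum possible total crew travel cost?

Open {Site 1, Site 2, Site 4}.
  C-α→Site 1 2, C-β→Site 2 2, C-γ→Site 4 1, C-δ→Site 4 2, C-ε→Site 1 2, C-ζ→Site 4 1  ⇒ total 10.
Compare {Site 1, Site 2, Site 3}: total 11.
Compare {Site 2, Site 3, Site 4}: total 11.
No size-3 selection does better; minimum is 10.

10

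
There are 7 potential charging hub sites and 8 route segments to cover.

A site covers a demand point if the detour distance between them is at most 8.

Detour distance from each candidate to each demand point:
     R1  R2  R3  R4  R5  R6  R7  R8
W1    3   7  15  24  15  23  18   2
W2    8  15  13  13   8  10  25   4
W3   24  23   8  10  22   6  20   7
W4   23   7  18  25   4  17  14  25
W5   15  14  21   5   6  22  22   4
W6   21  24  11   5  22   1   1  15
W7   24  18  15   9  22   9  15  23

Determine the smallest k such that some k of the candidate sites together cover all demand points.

Coverage sets (demand points within 8 of each site):
  W1: {R1, R2, R8}
  W2: {R1, R5, R8}
  W3: {R3, R6, R8}
  W4: {R2, R5}
  W5: {R4, R5, R8}
  W6: {R4, R6, R7}
  W7: {}
No 3 sites suffice: every size-3 union leaves at least one demand point uncovered.
But {W1, W2, W3, W6} covers everything, so the minimum is 4.

4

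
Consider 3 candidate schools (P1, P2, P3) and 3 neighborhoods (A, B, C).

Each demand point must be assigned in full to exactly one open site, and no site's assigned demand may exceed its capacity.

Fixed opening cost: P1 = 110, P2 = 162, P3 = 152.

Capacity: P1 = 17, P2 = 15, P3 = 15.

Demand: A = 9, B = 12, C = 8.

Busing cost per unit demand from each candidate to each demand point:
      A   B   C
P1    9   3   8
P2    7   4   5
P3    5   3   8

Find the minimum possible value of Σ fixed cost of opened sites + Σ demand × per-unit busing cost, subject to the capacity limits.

Open {P1, P3}; cheapest assignment that respects the capacities:
  P1 (cap 17, load 17): A, C — cost 9×9 + 8×8 = 145
  P3 (cap 15, load 12): B — cost 12×3 = 36
  Shipping 181, fixed 262 → total 443.
  Any other capacity-feasible assignment to {P1, P3} ships for at least 181.
Compare {P1, P2}: its best feasible assignment gives total 465.
Compare {P1, P2, P3}: its best feasible assignment gives total 545.
Every other set of open sites that can feasibly serve all demand totals ≥ 465 even under its best assignment. Minimum: 443.

443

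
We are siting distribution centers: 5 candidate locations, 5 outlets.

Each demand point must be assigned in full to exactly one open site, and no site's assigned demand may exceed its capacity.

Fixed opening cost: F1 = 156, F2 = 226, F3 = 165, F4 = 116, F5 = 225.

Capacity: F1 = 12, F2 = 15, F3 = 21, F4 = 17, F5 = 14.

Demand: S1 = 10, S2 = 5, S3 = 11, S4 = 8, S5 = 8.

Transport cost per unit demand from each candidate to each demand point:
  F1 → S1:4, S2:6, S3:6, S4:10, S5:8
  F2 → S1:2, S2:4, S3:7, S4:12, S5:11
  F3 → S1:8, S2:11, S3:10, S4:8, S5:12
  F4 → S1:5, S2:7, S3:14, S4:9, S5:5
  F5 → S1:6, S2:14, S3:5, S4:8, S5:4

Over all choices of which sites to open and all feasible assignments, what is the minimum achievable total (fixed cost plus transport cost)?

716

Open {F1, F2, F4}; cheapest assignment that respects the capacities:
  F1 (cap 12, load 11): S3 — cost 11×6 = 66
  F2 (cap 15, load 15): S1, S2 — cost 10×2 + 5×4 = 40
  F4 (cap 17, load 16): S4, S5 — cost 8×9 + 8×5 = 112
  Shipping 218, fixed 498 → total 716.
  Any other capacity-feasible assignment to {F1, F2, F4} ships for at least 218.
Compare {F1, F3, F4}: its best feasible assignment gives total 722.
Compare {F2, F3, F4}: its best feasible assignment gives total 761.
Every other set of open sites that can feasibly serve all demand totals ≥ 722 even under its best assignment. Minimum: 716.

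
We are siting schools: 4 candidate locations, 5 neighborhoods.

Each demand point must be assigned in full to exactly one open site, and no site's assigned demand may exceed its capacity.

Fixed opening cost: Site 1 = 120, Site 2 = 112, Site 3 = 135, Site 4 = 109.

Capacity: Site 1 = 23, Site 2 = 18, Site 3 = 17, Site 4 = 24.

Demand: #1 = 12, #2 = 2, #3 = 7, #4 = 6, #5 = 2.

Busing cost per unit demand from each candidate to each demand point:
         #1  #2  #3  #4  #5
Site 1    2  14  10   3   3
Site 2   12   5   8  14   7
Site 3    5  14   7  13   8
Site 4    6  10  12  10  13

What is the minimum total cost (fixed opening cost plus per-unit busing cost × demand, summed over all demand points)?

346

Open {Site 1, Site 2}; cheapest assignment that respects the capacities:
  Site 1 (cap 23, load 20): #1, #4, #5 — cost 12×2 + 6×3 + 2×3 = 48
  Site 2 (cap 18, load 9): #2, #3 — cost 2×5 + 7×8 = 66
  Shipping 114, fixed 232 → total 346.
  Any other capacity-feasible assignment to {Site 1, Site 2} ships for at least 114.
Compare {Site 1, Site 3}: its best feasible assignment gives total 380.
Compare {Site 1, Site 4}: its best feasible assignment gives total 381.
Every other set of open sites that can feasibly serve all demand totals ≥ 380 even under its best assignment. Minimum: 346.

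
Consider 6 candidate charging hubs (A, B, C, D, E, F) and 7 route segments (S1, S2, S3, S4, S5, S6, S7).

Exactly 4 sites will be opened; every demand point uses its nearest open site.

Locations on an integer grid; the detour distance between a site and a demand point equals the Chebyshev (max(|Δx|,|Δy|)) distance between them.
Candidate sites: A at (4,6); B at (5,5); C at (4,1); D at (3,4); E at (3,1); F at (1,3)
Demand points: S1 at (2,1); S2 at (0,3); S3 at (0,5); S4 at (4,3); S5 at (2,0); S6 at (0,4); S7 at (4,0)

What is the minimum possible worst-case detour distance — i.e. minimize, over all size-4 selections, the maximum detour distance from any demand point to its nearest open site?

2

Open {A, B, C, F}.
  Farthest demand point is S1 at detour distance 2 (to C); all others are ≤ 2.
With {A, B, E, F} the worst case is 2.
With {A, C, D, F} the worst case is 2.
No size-4 selection achieves below 2.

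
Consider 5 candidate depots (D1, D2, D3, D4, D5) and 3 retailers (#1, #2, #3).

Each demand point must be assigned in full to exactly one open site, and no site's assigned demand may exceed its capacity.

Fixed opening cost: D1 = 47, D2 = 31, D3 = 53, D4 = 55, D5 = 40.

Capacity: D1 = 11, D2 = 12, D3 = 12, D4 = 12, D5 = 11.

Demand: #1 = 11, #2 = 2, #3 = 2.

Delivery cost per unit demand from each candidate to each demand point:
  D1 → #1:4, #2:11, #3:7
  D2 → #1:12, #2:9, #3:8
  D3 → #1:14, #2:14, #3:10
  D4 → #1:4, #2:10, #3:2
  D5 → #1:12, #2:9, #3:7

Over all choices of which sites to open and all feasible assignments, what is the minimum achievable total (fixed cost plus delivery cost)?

156

Open {D1, D2}; cheapest assignment that respects the capacities:
  D1 (cap 11, load 11): #1 — cost 11×4 = 44
  D2 (cap 12, load 4): #2, #3 — cost 2×9 + 2×8 = 34
  Shipping 78, fixed 78 → total 156.
  Any other capacity-feasible assignment to {D1, D2} ships for at least 78.
Compare {D1, D5}: its best feasible assignment gives total 163.
Compare {D2, D4}: its best feasible assignment gives total 164.
Every other set of open sites that can feasibly serve all demand totals ≥ 163 even under its best assignment. Minimum: 156.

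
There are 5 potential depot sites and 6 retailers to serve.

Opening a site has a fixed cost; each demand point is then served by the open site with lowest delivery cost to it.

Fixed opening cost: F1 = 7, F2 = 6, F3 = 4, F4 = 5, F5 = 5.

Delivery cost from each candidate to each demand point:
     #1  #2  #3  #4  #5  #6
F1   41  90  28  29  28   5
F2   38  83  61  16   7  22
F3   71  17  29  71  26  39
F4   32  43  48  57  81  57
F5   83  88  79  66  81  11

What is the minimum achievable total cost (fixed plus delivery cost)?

127

Open {F1, F2, F3, F4}: assign each demand point to its cheapest open site.
  #1→F4 32, #2→F3 17, #3→F1 28, #4→F2 16, #5→F2 7, #6→F1 5
  delivery cost 105, fixed 22 → total 127.
Compare {F1, F2, F3}: delivery cost 111 + fixed 17 = 128.
Compare {F2, F3, F4, F5}: delivery cost 112 + fixed 20 = 132.
Compare {F1, F2, F3, F4, F5}: delivery cost 105 + fixed 27 = 132.
All other subsets cost ≥ 128. Minimum total cost: 127.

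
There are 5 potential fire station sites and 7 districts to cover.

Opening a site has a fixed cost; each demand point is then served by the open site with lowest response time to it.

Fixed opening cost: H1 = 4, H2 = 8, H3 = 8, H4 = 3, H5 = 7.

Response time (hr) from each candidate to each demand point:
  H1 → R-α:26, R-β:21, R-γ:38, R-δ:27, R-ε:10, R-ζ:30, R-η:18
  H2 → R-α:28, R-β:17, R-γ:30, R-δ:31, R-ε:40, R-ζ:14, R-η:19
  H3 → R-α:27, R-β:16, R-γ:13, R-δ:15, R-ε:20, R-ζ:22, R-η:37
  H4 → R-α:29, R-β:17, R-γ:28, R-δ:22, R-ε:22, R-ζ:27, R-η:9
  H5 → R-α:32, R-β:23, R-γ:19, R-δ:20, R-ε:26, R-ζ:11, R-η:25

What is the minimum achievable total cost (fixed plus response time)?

122

Open {H1, H3, H4, H5}: assign each demand point to its cheapest open site.
  R-α→H1 26, R-β→H3 16, R-γ→H3 13, R-δ→H3 15, R-ε→H1 10, R-ζ→H5 11, R-η→H4 9
  response time 100, fixed 22 → total 122.
Compare {H1, H3, H4}: response time 111 + fixed 15 = 126.
Compare {H1, H4, H5}: response time 112 + fixed 14 = 126.
Compare {H1, H2, H3, H4}: response time 103 + fixed 23 = 126.
All other subsets cost ≥ 126. Minimum total cost: 122.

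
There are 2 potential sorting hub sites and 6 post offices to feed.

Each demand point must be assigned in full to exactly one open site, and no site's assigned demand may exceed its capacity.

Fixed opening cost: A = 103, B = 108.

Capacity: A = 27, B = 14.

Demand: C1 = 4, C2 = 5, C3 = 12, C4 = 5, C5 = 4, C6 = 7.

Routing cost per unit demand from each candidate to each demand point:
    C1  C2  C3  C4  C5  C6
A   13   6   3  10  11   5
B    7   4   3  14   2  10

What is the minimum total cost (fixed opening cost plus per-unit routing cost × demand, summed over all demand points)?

Open {A, B}; cheapest assignment that respects the capacities:
  A (cap 27, load 24): C3, C4, C6 — cost 12×3 + 5×10 + 7×5 = 121
  B (cap 14, load 13): C1, C2, C5 — cost 4×7 + 5×4 + 4×2 = 56
  Shipping 177, fixed 211 → total 388.
  Any other capacity-feasible assignment to {A, B} ships for at least 177.
Total demand is 37 and no other set of sites has combined capacity ≥ 37, so {A, B} is the only feasible choice of open sites. Minimum: 388.

388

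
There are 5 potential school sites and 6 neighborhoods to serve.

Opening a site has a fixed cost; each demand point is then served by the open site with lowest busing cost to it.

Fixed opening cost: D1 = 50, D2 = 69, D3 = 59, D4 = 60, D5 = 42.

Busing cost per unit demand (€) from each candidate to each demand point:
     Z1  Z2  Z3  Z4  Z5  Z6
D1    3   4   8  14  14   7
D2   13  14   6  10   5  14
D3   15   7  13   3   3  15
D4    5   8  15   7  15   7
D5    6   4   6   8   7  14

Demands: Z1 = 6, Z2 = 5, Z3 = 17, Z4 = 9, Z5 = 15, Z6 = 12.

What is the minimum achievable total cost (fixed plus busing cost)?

Open {D1, D3}: assign each demand point to its cheapest open site.
  Z1→D1 6×3=18, Z2→D1 5×4=20, Z3→D1 17×8=136, Z4→D3 9×3=27, Z5→D3 15×3=45, Z6→D1 12×7=84
  busing cost 330, fixed 109 → total 439.
Compare {D1, D3, D5}: busing cost 296 + fixed 151 = 447.
Compare {D3, D4, D5}: busing cost 308 + fixed 161 = 469.
Compare {D1, D2, D3}: busing cost 296 + fixed 178 = 474.
All other subsets cost ≥ 447. Minimum total cost: 439.

439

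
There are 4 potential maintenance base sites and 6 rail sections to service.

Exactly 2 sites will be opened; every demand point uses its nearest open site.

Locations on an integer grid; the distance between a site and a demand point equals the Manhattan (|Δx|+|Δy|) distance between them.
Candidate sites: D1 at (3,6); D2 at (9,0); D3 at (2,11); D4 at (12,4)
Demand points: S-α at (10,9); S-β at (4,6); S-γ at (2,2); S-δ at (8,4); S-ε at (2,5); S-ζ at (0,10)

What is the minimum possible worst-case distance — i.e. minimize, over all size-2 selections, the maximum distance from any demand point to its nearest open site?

7

Open {D1, D4}.
  Farthest demand point is S-α at distance 7 (to D4); all others are ≤ 7.
With {D3, D4} the worst case is 9.
With {D1, D2} the worst case is 10.
No size-2 selection achieves below 7.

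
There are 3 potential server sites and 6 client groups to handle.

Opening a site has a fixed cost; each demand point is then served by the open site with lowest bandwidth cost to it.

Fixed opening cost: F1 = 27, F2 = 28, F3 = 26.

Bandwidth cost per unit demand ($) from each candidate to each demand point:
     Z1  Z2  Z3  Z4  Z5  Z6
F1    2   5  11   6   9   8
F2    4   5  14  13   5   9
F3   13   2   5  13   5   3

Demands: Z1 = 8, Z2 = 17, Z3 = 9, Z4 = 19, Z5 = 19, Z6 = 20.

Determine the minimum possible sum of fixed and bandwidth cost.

417

Open {F1, F3}: assign each demand point to its cheapest open site.
  Z1→F1 8×2=16, Z2→F3 17×2=34, Z3→F3 9×5=45, Z4→F1 19×6=114, Z5→F3 19×5=95, Z6→F3 20×3=60
  bandwidth cost 364, fixed 53 → total 417.
Compare {F1, F2, F3}: bandwidth cost 364 + fixed 81 = 445.
Compare {F2, F3}: bandwidth cost 513 + fixed 54 = 567.
Compare {F3}: bandwidth cost 585 + fixed 26 = 611.
All other subsets cost ≥ 445. Minimum total cost: 417.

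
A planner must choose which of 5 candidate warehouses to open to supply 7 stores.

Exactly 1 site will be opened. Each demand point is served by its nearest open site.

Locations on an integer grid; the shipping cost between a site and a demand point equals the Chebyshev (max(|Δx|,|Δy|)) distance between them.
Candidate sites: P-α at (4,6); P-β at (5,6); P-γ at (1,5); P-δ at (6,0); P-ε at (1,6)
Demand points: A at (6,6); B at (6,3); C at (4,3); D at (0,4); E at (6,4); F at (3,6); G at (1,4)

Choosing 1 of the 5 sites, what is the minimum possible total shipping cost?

18

Open {P-α}.
  A→P-α 2, B→P-α 3, C→P-α 3, D→P-α 4, E→P-α 2, F→P-α 1, G→P-α 3  ⇒ total 18.
Compare {P-β}: total 20.
Compare {P-γ}: total 22.
No size-1 selection does better; minimum is 18.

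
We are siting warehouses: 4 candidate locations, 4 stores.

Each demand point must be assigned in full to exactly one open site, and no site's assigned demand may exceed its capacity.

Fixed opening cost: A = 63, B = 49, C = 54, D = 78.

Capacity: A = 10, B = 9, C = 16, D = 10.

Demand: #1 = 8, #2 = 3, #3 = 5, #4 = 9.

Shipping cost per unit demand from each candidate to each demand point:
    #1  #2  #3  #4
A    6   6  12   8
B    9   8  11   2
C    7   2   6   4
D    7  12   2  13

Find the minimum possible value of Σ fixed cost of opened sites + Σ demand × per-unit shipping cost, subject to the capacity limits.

213

Open {B, C}; cheapest assignment that respects the capacities:
  B (cap 9, load 9): #4 — cost 9×2 = 18
  C (cap 16, load 16): #1, #2, #3 — cost 8×7 + 3×2 + 5×6 = 92
  Shipping 110, fixed 103 → total 213.
  Any other capacity-feasible assignment to {B, C} ships for at least 110.
Compare {A, B, C}: its best feasible assignment gives total 268.
Compare {B, C, D}: its best feasible assignment gives total 271.
Every other set of open sites that can feasibly serve all demand totals ≥ 268 even under its best assignment. Minimum: 213.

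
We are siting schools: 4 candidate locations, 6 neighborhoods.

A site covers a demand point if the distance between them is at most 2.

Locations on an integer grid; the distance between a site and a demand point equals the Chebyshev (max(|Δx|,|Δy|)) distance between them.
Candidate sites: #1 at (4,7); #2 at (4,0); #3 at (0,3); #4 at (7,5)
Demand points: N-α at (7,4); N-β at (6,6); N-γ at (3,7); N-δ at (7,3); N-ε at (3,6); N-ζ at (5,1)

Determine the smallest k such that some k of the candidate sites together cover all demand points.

Coverage sets (demand points within 2 of each site):
  #1: {N-β, N-γ, N-ε}
  #2: {N-ζ}
  #3: {}
  #4: {N-α, N-β, N-δ}
No 2 sites suffice: every size-2 union leaves at least one demand point uncovered.
But {#1, #2, #4} covers everything, so the minimum is 3.

3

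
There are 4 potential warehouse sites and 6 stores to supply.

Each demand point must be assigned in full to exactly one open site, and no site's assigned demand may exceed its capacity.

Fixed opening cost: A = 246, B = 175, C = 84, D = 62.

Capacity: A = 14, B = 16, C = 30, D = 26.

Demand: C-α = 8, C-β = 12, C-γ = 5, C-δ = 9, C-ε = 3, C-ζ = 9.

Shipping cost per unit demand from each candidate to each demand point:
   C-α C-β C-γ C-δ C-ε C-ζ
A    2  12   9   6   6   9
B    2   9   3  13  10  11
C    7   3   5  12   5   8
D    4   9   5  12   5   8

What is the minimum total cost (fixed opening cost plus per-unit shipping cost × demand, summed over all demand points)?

Open {C, D}; cheapest assignment that respects the capacities:
  C (cap 30, load 30): C-β, C-δ, C-ζ — cost 12×3 + 9×12 + 9×8 = 216
  D (cap 26, load 16): C-α, C-γ, C-ε — cost 8×4 + 5×5 + 3×5 = 72
  Shipping 288, fixed 146 → total 434.
  Any other capacity-feasible assignment to {C, D} ships for at least 288.
Compare {B, C}: its best feasible assignment gives total 536.
Compare {B, C, D}: its best feasible assignment gives total 583.
Every other set of open sites that can feasibly serve all demand totals ≥ 536 even under its best assignment. Minimum: 434.

434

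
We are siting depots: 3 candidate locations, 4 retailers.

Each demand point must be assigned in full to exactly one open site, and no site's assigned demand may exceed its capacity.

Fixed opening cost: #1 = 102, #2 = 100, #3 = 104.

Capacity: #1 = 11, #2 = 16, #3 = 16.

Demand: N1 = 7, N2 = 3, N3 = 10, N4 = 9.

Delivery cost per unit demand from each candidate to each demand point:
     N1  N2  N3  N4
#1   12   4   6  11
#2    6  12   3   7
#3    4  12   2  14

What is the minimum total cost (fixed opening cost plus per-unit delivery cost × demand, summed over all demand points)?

Open {#2, #3}; cheapest assignment that respects the capacities:
  #2 (cap 16, load 16): N1, N4 — cost 7×6 + 9×7 = 105
  #3 (cap 16, load 13): N2, N3 — cost 3×12 + 10×2 = 56
  Shipping 161, fixed 204 → total 365.
  Any other capacity-feasible assignment to {#2, #3} ships for at least 161.
Compare {#1, #2, #3}: its best feasible assignment gives total 443.
Every other set of open sites that can feasibly serve all demand totals ≥ 443 even under its best assignment. Minimum: 365.

365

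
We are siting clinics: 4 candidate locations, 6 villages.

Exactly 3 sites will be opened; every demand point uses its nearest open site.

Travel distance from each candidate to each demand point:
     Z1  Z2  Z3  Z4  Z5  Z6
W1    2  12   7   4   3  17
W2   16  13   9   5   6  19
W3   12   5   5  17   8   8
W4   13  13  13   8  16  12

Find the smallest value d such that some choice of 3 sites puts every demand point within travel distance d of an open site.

8

Open {W1, W2, W3}.
  Farthest demand point is Z6 at travel distance 8 (to W3); all others are ≤ 8.
With {W1, W3, W4} the worst case is 8.
With {W1, W2, W4} the worst case is 12.
No size-3 selection achieves below 8.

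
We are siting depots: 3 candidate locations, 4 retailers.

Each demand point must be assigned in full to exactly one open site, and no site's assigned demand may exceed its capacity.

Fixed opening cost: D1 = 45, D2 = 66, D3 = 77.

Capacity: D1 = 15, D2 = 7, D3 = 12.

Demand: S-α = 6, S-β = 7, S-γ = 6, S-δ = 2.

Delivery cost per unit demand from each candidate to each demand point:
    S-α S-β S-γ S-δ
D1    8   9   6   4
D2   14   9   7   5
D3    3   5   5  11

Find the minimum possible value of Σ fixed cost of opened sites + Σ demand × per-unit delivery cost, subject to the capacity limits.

Open {D1, D3}; cheapest assignment that respects the capacities:
  D1 (cap 15, load 9): S-β, S-δ — cost 7×9 + 2×4 = 71
  D3 (cap 12, load 12): S-α, S-γ — cost 6×3 + 6×5 = 48
  Shipping 119, fixed 122 → total 241.
  Any other capacity-feasible assignment to {D1, D3} ships for at least 119.
Compare {D1, D2}: its best feasible assignment gives total 266.
Compare {D1, D2, D3}: its best feasible assignment gives total 307.
Every other set of open sites that can feasibly serve all demand totals ≥ 266 even under its best assignment. Minimum: 241.

241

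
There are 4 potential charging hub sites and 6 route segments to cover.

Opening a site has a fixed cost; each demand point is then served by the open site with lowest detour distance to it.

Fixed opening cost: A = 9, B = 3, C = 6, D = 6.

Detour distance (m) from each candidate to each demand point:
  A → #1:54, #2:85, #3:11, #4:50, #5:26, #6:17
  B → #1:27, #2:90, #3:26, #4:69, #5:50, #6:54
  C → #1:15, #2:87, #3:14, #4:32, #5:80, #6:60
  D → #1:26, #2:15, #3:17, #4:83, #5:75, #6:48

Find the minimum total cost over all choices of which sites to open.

137

Open {A, C, D}: assign each demand point to its cheapest open site.
  #1→C 15, #2→D 15, #3→A 11, #4→C 32, #5→A 26, #6→A 17
  detour distance 116, fixed 21 → total 137.
Compare {A, B, C, D}: detour distance 116 + fixed 24 = 140.
Compare {A, D}: detour distance 145 + fixed 15 = 160.
Compare {A, B, D}: detour distance 145 + fixed 18 = 163.
All other subsets cost ≥ 140. Minimum total cost: 137.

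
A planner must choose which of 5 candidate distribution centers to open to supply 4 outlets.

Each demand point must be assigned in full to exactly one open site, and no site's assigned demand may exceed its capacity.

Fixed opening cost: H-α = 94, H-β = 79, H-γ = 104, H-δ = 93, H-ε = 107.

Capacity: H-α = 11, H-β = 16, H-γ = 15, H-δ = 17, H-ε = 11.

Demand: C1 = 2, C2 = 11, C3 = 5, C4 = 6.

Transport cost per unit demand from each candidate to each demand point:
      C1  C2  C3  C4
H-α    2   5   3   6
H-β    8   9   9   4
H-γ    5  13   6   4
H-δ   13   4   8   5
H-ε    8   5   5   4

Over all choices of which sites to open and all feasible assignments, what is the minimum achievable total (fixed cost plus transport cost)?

Open {H-α, H-δ}; cheapest assignment that respects the capacities:
  H-α (cap 11, load 7): C1, C3 — cost 2×2 + 5×3 = 19
  H-δ (cap 17, load 17): C2, C4 — cost 11×4 + 6×5 = 74
  Shipping 93, fixed 187 → total 280.
  Any other capacity-feasible assignment to {H-α, H-δ} ships for at least 93.
Compare {H-β, H-δ}: its best feasible assignment gives total 296.
Compare {H-γ, H-δ}: its best feasible assignment gives total 305.
Every other set of open sites that can feasibly serve all demand totals ≥ 296 even under its best assignment. Minimum: 280.

280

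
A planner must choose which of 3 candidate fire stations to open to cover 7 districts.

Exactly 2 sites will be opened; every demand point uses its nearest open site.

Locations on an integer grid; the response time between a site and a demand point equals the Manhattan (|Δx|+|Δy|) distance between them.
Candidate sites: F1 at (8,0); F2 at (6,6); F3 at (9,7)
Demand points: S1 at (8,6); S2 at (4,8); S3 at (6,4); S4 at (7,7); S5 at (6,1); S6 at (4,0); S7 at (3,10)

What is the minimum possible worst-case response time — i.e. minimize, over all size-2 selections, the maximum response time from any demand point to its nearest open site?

Open {F1, F2}.
  Farthest demand point is S7 at response time 7 (to F2); all others are ≤ 7.
With {F2, F3} the worst case is 8.
With {F1, F3} the worst case is 9.
No size-2 selection achieves below 7.

7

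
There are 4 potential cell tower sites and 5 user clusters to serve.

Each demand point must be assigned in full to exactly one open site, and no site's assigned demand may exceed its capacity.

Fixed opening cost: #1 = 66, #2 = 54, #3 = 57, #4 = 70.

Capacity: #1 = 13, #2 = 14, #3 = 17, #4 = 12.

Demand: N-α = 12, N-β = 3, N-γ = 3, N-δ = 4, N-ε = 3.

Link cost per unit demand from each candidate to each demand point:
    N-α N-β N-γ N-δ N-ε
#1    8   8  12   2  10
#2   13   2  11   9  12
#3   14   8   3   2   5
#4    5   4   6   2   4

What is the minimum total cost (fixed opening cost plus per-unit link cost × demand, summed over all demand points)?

243

Open {#3, #4}; cheapest assignment that respects the capacities:
  #3 (cap 17, load 13): N-β, N-γ, N-δ, N-ε — cost 3×8 + 3×3 + 4×2 + 3×5 = 56
  #4 (cap 12, load 12): N-α — cost 12×5 = 60
  Shipping 116, fixed 127 → total 243.
  Any other capacity-feasible assignment to {#3, #4} ships for at least 116.
Compare {#1, #3}: its best feasible assignment gives total 275.
Compare {#2, #3, #4}: its best feasible assignment gives total 279.
Every other set of open sites that can feasibly serve all demand totals ≥ 275 even under its best assignment. Minimum: 243.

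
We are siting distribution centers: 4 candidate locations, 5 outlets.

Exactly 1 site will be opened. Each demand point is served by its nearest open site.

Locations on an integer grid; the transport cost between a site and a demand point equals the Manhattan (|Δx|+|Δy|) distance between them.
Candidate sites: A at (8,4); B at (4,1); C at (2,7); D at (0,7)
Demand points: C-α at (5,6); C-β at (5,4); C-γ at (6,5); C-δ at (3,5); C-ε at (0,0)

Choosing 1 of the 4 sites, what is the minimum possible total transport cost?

26

Open {B}.
  C-α→B 6, C-β→B 4, C-γ→B 6, C-δ→B 5, C-ε→B 5  ⇒ total 26.
Compare {C}: total 28.
Compare {A}: total 29.
No size-1 selection does better; minimum is 26.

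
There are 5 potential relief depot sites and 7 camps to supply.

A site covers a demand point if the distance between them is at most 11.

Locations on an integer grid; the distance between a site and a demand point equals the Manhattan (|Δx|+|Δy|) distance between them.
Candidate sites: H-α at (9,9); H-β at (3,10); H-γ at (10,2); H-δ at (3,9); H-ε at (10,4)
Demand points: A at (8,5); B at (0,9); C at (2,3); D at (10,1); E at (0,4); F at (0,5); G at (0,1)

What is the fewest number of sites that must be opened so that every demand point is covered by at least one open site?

2

Coverage sets (demand points within 11 of each site):
  H-α: {A, B, D}
  H-β: {A, B, C, E, F}
  H-γ: {A, C, D, G}
  H-δ: {A, B, C, E, F, G}
  H-ε: {A, C, D, E, F}
No single site covers all 7 demand points.
But {H-α, H-δ} covers everything, so the minimum is 2.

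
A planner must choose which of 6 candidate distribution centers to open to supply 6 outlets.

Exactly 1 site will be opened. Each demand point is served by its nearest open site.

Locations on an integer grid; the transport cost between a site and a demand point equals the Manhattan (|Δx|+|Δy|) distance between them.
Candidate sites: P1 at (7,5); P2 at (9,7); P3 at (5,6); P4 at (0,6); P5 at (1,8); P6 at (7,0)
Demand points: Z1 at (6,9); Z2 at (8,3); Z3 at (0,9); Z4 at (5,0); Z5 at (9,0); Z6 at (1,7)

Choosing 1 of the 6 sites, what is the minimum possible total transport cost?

Open {P3}.
  Z1→P3 4, Z2→P3 6, Z3→P3 8, Z4→P3 6, Z5→P3 10, Z6→P3 5  ⇒ total 39.
Compare {P1}: total 41.
Compare {P2}: total 47.
No size-1 selection does better; minimum is 39.

39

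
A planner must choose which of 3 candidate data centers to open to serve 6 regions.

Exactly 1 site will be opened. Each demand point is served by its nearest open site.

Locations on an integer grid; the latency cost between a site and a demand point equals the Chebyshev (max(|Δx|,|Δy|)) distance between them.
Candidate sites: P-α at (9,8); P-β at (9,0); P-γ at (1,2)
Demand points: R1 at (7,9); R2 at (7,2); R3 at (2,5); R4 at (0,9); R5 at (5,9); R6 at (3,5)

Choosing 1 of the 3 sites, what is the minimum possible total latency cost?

Open {P-γ}.
  R1→P-γ 7, R2→P-γ 6, R3→P-γ 3, R4→P-γ 7, R5→P-γ 7, R6→P-γ 3  ⇒ total 33.
Compare {P-α}: total 34.
Compare {P-β}: total 42.

33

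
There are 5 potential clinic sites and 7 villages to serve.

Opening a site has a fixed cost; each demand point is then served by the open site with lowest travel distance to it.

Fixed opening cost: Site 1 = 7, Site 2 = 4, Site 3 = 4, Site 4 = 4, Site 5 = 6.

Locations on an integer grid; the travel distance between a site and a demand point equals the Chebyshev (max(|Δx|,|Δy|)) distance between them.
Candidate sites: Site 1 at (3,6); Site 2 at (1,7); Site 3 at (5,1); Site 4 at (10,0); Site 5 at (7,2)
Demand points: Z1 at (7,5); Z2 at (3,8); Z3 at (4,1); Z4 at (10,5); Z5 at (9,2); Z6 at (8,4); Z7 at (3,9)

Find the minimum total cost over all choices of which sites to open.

Open {Site 2, Site 5}: assign each demand point to its cheapest open site.
  Z1→Site 5 3, Z2→Site 2 2, Z3→Site 5 3, Z4→Site 5 3, Z5→Site 5 2, Z6→Site 5 2, Z7→Site 2 2
  travel distance 17, fixed 10 → total 27.
Compare {Site 2, Site 3}: travel distance 21 + fixed 8 = 29.
Compare {Site 2, Site 3, Site 5}: travel distance 15 + fixed 14 = 29.
Compare {Site 1, Site 5}: travel distance 18 + fixed 13 = 31.
All other subsets cost ≥ 29. Minimum total cost: 27.

27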